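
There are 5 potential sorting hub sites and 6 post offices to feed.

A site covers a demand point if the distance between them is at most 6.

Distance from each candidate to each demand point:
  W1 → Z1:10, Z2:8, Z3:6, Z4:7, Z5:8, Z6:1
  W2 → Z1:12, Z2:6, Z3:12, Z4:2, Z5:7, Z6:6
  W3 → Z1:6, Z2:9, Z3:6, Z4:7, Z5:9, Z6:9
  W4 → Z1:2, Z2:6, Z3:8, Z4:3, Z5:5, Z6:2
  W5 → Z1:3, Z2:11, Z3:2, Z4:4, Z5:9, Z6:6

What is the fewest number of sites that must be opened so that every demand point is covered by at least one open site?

Coverage sets (demand points within 6 of each site):
  W1: {Z3, Z6}
  W2: {Z2, Z4, Z6}
  W3: {Z1, Z3}
  W4: {Z1, Z2, Z4, Z5, Z6}
  W5: {Z1, Z3, Z4, Z6}
No single site covers all 6 demand points.
But {W1, W4} covers everything, so the minimum is 2.

2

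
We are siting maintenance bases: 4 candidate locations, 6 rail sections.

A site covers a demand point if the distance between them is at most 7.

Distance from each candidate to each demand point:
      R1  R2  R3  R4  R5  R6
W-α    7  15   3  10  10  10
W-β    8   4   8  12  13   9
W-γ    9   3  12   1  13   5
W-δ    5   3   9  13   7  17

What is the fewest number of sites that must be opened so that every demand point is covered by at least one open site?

3

Coverage sets (demand points within 7 of each site):
  W-α: {R1, R3}
  W-β: {R2}
  W-γ: {R2, R4, R6}
  W-δ: {R1, R2, R5}
No 2 sites suffice: every size-2 union leaves at least one demand point uncovered.
But {W-α, W-γ, W-δ} covers everything, so the minimum is 3.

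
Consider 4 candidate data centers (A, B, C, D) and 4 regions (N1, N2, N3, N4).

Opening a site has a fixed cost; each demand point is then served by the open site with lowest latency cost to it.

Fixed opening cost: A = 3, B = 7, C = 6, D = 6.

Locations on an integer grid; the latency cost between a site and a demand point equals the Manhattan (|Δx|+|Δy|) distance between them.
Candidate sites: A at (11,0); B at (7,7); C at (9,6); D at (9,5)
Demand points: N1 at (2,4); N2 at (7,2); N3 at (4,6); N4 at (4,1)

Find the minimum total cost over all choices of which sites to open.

Open {B}: assign each demand point to its cheapest open site.
  N1→B 8, N2→B 5, N3→B 4, N4→B 9
  latency cost 26, fixed 7 → total 33.
Compare {D}: latency cost 28 + fixed 6 = 34.
Compare {A, B}: latency cost 25 + fixed 10 = 35.
Compare {C}: latency cost 30 + fixed 6 = 36.
All other subsets cost ≥ 34. Minimum total cost: 33.

33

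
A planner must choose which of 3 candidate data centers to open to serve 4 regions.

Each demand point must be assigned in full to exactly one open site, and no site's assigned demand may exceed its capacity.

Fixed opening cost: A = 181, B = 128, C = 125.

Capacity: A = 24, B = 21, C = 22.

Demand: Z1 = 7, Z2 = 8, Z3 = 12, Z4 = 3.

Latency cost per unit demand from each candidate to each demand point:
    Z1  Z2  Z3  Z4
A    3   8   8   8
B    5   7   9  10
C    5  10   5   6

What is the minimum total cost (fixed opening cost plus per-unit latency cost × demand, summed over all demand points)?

422

Open {B, C}; cheapest assignment that respects the capacities:
  B (cap 21, load 15): Z1, Z2 — cost 7×5 + 8×7 = 91
  C (cap 22, load 15): Z3, Z4 — cost 12×5 + 3×6 = 78
  Shipping 169, fixed 253 → total 422.
  Any other capacity-feasible assignment to {B, C} ships for at least 169.
Compare {A, C}: its best feasible assignment gives total 469.
Compare {A, B}: its best feasible assignment gives total 506.
Every other set of open sites that can feasibly serve all demand totals ≥ 469 even under its best assignment. Minimum: 422.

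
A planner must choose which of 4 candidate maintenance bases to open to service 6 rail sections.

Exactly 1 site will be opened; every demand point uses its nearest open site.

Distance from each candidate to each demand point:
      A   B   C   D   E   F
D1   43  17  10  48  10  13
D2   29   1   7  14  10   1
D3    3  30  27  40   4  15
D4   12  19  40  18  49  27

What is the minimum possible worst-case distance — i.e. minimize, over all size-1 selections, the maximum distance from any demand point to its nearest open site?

29

Open {D2}.
  Farthest demand point is A at distance 29 (to D2); all others are ≤ 29.
With {D3} the worst case is 40.
With {D1} the worst case is 48.
No size-1 selection achieves below 29.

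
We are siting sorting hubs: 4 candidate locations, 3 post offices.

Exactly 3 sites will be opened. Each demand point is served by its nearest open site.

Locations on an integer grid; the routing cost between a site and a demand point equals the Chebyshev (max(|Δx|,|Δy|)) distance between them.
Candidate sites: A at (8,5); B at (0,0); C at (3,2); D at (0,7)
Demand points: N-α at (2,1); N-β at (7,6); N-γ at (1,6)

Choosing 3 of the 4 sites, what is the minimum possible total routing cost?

Open {A, C, D}.
  N-α→C 1, N-β→A 1, N-γ→D 1  ⇒ total 3.
Compare {A, B, D}: total 4.
Compare {A, B, C}: total 6.
No size-3 selection does better; minimum is 3.

3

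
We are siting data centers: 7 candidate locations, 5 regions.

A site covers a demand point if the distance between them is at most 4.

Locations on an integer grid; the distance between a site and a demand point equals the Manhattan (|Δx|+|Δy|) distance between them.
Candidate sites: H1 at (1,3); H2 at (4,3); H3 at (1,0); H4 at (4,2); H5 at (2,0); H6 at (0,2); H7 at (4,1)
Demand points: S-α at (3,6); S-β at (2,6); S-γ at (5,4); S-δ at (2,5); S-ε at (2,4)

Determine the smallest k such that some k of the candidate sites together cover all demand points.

2

Coverage sets (demand points within 4 of each site):
  H1: {S-β, S-δ, S-ε}
  H2: {S-α, S-γ, S-δ, S-ε}
  H3: {}
  H4: {S-γ, S-ε}
  H5: {S-ε}
  H6: {S-ε}
  H7: {S-γ}
No single site covers all 5 demand points.
But {H1, H2} covers everything, so the minimum is 2.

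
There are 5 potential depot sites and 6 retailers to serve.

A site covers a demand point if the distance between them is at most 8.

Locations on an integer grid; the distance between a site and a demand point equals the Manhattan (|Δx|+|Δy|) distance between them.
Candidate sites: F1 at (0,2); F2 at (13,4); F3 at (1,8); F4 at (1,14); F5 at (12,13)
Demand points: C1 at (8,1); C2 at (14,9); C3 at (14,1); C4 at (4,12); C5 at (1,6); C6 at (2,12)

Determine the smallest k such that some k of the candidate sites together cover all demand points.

Coverage sets (demand points within 8 of each site):
  F1: {C5}
  F2: {C1, C2, C3}
  F3: {C4, C5, C6}
  F4: {C4, C5, C6}
  F5: {C2}
No single site covers all 6 demand points.
But {F2, F3} covers everything, so the minimum is 2.

2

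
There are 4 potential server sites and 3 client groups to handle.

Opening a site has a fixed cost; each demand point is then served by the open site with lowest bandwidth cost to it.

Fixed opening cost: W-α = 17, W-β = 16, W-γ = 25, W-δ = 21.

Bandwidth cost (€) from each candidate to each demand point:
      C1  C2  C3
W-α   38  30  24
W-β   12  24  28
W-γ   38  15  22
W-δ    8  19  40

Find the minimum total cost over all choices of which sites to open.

80

Open {W-β}: assign each demand point to its cheapest open site.
  C1→W-β 12, C2→W-β 24, C3→W-β 28
  bandwidth cost 64, fixed 16 → total 80.
Compare {W-δ}: bandwidth cost 67 + fixed 21 = 88.
Compare {W-α, W-δ}: bandwidth cost 51 + fixed 38 = 89.
Compare {W-β, W-γ}: bandwidth cost 49 + fixed 41 = 90.
All other subsets cost ≥ 88. Minimum total cost: 80.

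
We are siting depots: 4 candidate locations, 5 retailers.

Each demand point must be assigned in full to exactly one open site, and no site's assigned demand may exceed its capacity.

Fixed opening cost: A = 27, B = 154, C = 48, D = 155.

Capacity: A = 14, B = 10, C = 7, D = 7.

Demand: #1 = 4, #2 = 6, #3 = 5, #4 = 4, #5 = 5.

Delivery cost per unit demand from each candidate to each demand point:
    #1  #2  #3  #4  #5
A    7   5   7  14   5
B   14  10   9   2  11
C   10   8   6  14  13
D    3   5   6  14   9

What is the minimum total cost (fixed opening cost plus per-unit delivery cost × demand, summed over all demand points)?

337

Open {A, B}; cheapest assignment that respects the capacities:
  A (cap 14, load 14): #1, #3, #5 — cost 4×7 + 5×7 + 5×5 = 88
  B (cap 10, load 10): #2, #4 — cost 6×10 + 4×2 = 68
  Shipping 156, fixed 181 → total 337.
  Any other capacity-feasible assignment to {A, B} ships for at least 156.
Compare {A, B, C}: its best feasible assignment gives total 373.
Compare {A, C, D}: its best feasible assignment gives total 399.
Every other set of open sites that can feasibly serve all demand totals ≥ 373 even under its best assignment. Minimum: 337.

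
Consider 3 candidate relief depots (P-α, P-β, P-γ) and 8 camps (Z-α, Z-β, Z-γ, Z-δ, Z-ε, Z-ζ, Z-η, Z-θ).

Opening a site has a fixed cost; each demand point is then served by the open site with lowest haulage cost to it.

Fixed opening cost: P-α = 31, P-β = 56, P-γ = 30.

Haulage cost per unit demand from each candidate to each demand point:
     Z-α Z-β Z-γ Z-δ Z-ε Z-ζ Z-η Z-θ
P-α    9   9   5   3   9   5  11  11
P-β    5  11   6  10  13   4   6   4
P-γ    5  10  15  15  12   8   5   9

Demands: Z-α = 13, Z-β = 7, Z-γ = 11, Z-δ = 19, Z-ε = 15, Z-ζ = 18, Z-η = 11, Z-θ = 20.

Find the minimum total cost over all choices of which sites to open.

680

Open {P-α, P-β}: assign each demand point to its cheapest open site.
  Z-α→P-β 13×5=65, Z-β→P-α 7×9=63, Z-γ→P-α 11×5=55, Z-δ→P-α 19×3=57, Z-ε→P-α 15×9=135, Z-ζ→P-β 18×4=72, Z-η→P-β 11×6=66, Z-θ→P-β 20×4=80
  haulage cost 593, fixed 87 → total 680.
Compare {P-α, P-β, P-γ}: haulage cost 582 + fixed 117 = 699.
Compare {P-α, P-γ}: haulage cost 700 + fixed 61 = 761.
Compare {P-β, P-γ}: haulage cost 778 + fixed 86 = 864.
All other subsets cost ≥ 699. Minimum total cost: 680.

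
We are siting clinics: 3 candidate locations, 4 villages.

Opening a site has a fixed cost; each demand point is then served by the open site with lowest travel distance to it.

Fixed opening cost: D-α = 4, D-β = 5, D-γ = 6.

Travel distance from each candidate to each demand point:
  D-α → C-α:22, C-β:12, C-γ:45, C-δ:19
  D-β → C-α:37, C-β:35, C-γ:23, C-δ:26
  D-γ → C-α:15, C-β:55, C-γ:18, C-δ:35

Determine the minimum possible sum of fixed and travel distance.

Open {D-α, D-γ}: assign each demand point to its cheapest open site.
  C-α→D-γ 15, C-β→D-α 12, C-γ→D-γ 18, C-δ→D-α 19
  travel distance 64, fixed 10 → total 74.
Compare {D-α, D-β, D-γ}: travel distance 64 + fixed 15 = 79.
Compare {D-α, D-β}: travel distance 76 + fixed 9 = 85.
Compare {D-α}: travel distance 98 + fixed 4 = 102.
All other subsets cost ≥ 79. Minimum total cost: 74.

74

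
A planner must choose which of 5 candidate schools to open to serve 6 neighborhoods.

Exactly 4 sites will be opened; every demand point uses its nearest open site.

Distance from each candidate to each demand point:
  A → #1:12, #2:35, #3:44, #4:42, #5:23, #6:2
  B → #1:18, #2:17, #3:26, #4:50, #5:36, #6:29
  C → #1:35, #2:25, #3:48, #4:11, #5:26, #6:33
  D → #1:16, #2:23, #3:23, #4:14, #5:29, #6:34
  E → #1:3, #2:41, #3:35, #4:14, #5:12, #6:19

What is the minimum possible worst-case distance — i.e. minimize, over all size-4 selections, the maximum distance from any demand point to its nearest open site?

23

Open {A, B, C, D}.
  Farthest demand point is #3 at distance 23 (to D); all others are ≤ 23.
With {A, B, D, E} the worst case is 23.
With {A, C, D, E} the worst case is 23.
No size-4 selection achieves below 23.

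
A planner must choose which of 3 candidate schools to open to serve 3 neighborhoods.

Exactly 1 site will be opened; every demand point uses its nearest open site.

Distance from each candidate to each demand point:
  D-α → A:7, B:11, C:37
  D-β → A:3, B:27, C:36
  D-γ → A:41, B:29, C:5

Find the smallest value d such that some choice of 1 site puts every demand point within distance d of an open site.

Open {D-β}.
  Farthest demand point is C at distance 36 (to D-β); all others are ≤ 36.
With {D-α} the worst case is 37.
With {D-γ} the worst case is 41.
No size-1 selection achieves below 36.

36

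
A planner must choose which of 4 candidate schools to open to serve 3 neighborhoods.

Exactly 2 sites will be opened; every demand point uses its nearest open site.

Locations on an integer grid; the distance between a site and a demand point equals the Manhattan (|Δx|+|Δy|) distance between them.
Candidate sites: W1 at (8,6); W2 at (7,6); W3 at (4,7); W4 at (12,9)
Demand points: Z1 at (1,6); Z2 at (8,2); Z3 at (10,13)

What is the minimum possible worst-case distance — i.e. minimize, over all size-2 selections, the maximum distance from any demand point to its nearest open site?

Open {W2, W4}.
  Farthest demand point is Z1 at distance 6 (to W2); all others are ≤ 6.
With {W1, W4} the worst case is 7.
With {W1, W2} the worst case is 9.
No size-2 selection achieves below 6.

6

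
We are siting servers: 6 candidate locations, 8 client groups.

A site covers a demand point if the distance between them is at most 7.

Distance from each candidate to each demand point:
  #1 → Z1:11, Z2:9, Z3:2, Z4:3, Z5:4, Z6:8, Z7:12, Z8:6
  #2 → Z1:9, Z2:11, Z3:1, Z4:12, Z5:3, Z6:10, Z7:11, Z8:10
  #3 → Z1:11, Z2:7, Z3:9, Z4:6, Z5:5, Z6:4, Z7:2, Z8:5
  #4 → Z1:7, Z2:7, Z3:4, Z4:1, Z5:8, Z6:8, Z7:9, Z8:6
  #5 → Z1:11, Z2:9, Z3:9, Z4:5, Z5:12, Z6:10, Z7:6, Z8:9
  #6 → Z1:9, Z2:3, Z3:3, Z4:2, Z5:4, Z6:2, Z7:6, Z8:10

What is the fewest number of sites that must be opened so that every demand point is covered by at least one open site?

2

Coverage sets (demand points within 7 of each site):
  #1: {Z3, Z4, Z5, Z8}
  #2: {Z3, Z5}
  #3: {Z2, Z4, Z5, Z6, Z7, Z8}
  #4: {Z1, Z2, Z3, Z4, Z8}
  #5: {Z4, Z7}
  #6: {Z2, Z3, Z4, Z5, Z6, Z7}
No single site covers all 8 demand points.
But {#3, #4} covers everything, so the minimum is 2.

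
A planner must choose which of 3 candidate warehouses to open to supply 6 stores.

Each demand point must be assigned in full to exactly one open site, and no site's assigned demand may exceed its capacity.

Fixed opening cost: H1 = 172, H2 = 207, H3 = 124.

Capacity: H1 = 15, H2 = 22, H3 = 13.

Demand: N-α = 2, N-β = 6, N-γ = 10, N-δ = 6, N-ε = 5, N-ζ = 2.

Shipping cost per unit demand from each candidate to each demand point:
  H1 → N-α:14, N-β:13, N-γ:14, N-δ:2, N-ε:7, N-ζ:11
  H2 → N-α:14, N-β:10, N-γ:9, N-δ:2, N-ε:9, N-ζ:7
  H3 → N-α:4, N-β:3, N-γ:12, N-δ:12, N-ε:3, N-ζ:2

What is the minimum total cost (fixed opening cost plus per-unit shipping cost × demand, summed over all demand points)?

Open {H2, H3}; cheapest assignment that respects the capacities:
  H2 (cap 22, load 18): N-γ, N-δ, N-ζ — cost 10×9 + 6×2 + 2×7 = 116
  H3 (cap 13, load 13): N-α, N-β, N-ε — cost 2×4 + 6×3 + 5×3 = 41
  Shipping 157, fixed 331 → total 488.
  Any other capacity-feasible assignment to {H2, H3} ships for at least 157.
Compare {H1, H2}: its best feasible assignment gives total 618.
Compare {H1, H2, H3}: its best feasible assignment gives total 660.
Every other set of open sites that can feasibly serve all demand totals ≥ 618 even under its best assignment. Minimum: 488.

488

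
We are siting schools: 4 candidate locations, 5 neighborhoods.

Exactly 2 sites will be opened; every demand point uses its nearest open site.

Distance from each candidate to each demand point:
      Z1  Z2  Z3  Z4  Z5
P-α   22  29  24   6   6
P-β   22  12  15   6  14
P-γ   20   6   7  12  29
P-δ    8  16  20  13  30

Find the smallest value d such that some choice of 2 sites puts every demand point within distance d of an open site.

Open {P-β, P-δ}.
  Farthest demand point is Z3 at distance 15 (to P-β); all others are ≤ 15.
With {P-α, P-γ} the worst case is 20.
With {P-α, P-δ} the worst case is 20.
No size-2 selection achieves below 15.

15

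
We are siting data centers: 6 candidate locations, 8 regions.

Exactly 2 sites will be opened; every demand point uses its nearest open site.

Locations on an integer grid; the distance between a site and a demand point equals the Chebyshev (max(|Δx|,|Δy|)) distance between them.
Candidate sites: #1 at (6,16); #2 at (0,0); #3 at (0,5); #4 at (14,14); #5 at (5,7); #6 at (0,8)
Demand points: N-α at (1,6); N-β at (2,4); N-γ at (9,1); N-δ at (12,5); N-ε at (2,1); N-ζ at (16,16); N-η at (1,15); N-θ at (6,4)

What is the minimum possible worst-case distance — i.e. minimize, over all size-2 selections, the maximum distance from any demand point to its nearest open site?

8

Open {#4, #5}.
  Farthest demand point is N-η at distance 8 (to #5); all others are ≤ 8.
With {#4, #6} the worst case is 9.
With {#1, #5} the worst case is 10.
No size-2 selection achieves below 8.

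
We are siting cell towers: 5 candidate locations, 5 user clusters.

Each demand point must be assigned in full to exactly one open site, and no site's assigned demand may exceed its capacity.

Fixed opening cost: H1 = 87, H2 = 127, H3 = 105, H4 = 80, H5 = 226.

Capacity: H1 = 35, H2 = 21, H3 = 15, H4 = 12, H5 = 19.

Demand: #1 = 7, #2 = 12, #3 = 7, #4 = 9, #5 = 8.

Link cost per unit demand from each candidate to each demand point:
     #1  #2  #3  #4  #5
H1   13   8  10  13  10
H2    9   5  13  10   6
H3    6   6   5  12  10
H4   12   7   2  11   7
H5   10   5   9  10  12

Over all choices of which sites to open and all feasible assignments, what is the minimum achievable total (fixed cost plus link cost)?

Open {H1, H3}; cheapest assignment that respects the capacities:
  H1 (cap 35, load 29): #2, #4, #5 — cost 12×8 + 9×13 + 8×10 = 293
  H3 (cap 15, load 14): #1, #3 — cost 7×6 + 7×5 = 77
  Shipping 370, fixed 192 → total 562.
  Any other capacity-feasible assignment to {H1, H3} ships for at least 370.
Compare {H2, H3, H4}: its best feasible assignment gives total 595.
Compare {H1, H4}: its best feasible assignment gives total 597.
Every other set of open sites that can feasibly serve all demand totals ≥ 595 even under its best assignment. Minimum: 562.

562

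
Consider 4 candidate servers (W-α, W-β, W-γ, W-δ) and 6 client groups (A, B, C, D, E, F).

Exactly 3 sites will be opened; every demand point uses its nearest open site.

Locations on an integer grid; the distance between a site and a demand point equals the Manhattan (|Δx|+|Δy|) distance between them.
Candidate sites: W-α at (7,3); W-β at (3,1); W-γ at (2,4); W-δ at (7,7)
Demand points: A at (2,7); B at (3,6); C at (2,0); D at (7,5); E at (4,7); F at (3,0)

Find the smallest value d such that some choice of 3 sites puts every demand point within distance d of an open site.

3

Open {W-β, W-γ, W-δ}.
  Farthest demand point is A at distance 3 (to W-γ); all others are ≤ 3.
With {W-α, W-β, W-γ} the worst case is 5.
With {W-α, W-β, W-δ} the worst case is 5.
No size-3 selection achieves below 3.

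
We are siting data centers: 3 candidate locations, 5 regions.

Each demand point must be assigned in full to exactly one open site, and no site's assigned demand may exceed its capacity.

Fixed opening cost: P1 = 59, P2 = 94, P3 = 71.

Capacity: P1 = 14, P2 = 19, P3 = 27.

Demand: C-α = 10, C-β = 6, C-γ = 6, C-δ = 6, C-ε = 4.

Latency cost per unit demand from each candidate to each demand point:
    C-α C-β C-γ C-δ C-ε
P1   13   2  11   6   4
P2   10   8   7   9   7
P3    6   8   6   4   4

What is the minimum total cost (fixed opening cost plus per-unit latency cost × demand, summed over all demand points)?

278

Open {P1, P3}; cheapest assignment that respects the capacities:
  P1 (cap 14, load 10): C-β, C-ε — cost 6×2 + 4×4 = 28
  P3 (cap 27, load 22): C-α, C-γ, C-δ — cost 10×6 + 6×6 + 6×4 = 120
  Shipping 148, fixed 130 → total 278.
  Any other capacity-feasible assignment to {P1, P3} ships for at least 148.
Compare {P2, P3}: its best feasible assignment gives total 349.
Compare {P1, P2, P3}: its best feasible assignment gives total 372.
Every other set of open sites that can feasibly serve all demand totals ≥ 349 even under its best assignment. Minimum: 278.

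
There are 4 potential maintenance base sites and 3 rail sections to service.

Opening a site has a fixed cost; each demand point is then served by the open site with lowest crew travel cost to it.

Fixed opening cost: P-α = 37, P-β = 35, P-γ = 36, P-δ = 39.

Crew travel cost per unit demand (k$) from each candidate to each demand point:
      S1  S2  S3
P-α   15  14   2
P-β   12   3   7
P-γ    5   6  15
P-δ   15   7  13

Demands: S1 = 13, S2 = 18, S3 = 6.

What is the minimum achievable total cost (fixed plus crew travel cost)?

Open {P-β, P-γ}: assign each demand point to its cheapest open site.
  S1→P-γ 13×5=65, S2→P-β 18×3=54, S3→P-β 6×7=42
  crew travel cost 161, fixed 71 → total 232.
Compare {P-α, P-β, P-γ}: crew travel cost 131 + fixed 108 = 239.
Compare {P-α, P-γ}: crew travel cost 185 + fixed 73 = 258.
Compare {P-β, P-γ, P-δ}: crew travel cost 161 + fixed 110 = 271.
All other subsets cost ≥ 239. Minimum total cost: 232.

232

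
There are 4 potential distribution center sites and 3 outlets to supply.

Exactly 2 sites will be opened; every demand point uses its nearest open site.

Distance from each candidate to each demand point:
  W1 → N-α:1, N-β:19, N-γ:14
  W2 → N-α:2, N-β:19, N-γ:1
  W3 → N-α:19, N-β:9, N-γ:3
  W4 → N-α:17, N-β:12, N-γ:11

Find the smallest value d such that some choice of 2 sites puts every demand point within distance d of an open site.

Open {W1, W3}.
  Farthest demand point is N-β at distance 9 (to W3); all others are ≤ 9.
With {W2, W3} the worst case is 9.
With {W1, W4} the worst case is 12.
No size-2 selection achieves below 9.

9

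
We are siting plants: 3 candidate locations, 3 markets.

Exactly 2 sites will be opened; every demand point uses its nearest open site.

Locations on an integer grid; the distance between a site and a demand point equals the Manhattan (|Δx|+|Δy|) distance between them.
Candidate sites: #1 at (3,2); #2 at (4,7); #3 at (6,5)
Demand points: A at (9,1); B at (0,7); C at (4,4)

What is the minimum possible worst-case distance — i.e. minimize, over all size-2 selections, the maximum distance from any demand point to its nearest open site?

7

Open {#1, #2}.
  Farthest demand point is A at distance 7 (to #1); all others are ≤ 7.
With {#2, #3} the worst case is 7.
With {#1, #3} the worst case is 8.
No size-2 selection achieves below 7.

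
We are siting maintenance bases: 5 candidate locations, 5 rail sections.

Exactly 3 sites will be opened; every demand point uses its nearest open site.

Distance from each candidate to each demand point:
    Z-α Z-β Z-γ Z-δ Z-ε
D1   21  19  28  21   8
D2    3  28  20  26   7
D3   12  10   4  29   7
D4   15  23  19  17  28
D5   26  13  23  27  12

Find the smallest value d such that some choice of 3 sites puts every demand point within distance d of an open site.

Open {D1, D3, D4}.
  Farthest demand point is Z-δ at distance 17 (to D4); all others are ≤ 17.
With {D2, D3, D4} the worst case is 17.
With {D3, D4, D5} the worst case is 17.
No size-3 selection achieves below 17.

17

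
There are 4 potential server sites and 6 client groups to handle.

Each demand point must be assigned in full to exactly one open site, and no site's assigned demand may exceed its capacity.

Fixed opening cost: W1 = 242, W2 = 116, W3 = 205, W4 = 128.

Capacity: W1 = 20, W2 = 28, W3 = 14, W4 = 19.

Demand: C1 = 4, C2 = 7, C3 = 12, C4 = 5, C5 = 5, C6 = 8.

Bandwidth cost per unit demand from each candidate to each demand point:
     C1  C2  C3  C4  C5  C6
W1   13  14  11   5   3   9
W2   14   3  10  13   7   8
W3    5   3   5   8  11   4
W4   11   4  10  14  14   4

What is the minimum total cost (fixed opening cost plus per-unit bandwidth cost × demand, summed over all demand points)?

Open {W2, W4}; cheapest assignment that respects the capacities:
  W2 (cap 28, load 24): C2, C3, C5 — cost 7×3 + 12×10 + 5×7 = 176
  W4 (cap 19, load 17): C1, C4, C6 — cost 4×11 + 5×14 + 8×4 = 146
  Shipping 322, fixed 244 → total 566.
  Any other capacity-feasible assignment to {W2, W4} ships for at least 322.
Compare {W2, W3}: its best feasible assignment gives total 625.
Compare {W1, W2}: its best feasible assignment gives total 655.
Every other set of open sites that can feasibly serve all demand totals ≥ 625 even under its best assignment. Minimum: 566.

566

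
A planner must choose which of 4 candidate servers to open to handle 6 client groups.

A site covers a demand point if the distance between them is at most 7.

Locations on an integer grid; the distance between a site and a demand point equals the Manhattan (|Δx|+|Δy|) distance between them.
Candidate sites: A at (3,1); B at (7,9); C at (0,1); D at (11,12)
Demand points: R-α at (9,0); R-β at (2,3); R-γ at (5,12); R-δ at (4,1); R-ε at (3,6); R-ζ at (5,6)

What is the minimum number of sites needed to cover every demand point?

Coverage sets (demand points within 7 of each site):
  A: {R-α, R-β, R-δ, R-ε, R-ζ}
  B: {R-γ, R-ε, R-ζ}
  C: {R-β, R-δ}
  D: {R-γ}
No single site covers all 6 demand points.
But {A, B} covers everything, so the minimum is 2.

2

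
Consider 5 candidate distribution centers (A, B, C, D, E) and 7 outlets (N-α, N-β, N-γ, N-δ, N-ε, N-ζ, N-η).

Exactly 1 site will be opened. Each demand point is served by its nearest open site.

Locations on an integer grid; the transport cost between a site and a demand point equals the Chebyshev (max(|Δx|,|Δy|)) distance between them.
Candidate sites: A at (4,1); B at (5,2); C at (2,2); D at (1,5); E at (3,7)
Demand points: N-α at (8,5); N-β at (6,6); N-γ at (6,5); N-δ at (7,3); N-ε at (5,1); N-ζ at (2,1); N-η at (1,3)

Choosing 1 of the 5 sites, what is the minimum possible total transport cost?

Open {B}.
  N-α→B 3, N-β→B 4, N-γ→B 3, N-δ→B 2, N-ε→B 1, N-ζ→B 3, N-η→B 4  ⇒ total 20.
Compare {A}: total 22.
Compare {C}: total 24.
No size-1 selection does better; minimum is 20.

20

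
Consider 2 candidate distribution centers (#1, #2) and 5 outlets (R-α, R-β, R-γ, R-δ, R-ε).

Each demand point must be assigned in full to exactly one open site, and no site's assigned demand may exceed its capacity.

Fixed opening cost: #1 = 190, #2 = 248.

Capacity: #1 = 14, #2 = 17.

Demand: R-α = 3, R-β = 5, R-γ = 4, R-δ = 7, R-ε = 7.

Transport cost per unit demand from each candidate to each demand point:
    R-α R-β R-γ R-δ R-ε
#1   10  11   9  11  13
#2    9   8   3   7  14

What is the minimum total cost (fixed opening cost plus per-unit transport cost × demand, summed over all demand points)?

Open {#1, #2}; cheapest assignment that respects the capacities:
  #1 (cap 14, load 10): R-α, R-ε — cost 3×10 + 7×13 = 121
  #2 (cap 17, load 16): R-β, R-γ, R-δ — cost 5×8 + 4×3 + 7×7 = 101
  Shipping 222, fixed 438 → total 660.
  Any other capacity-feasible assignment to {#1, #2} ships for at least 222.
Total demand is 26 and no other set of sites has combined capacity ≥ 26, so {#1, #2} is the only feasible choice of open sites. Minimum: 660.

660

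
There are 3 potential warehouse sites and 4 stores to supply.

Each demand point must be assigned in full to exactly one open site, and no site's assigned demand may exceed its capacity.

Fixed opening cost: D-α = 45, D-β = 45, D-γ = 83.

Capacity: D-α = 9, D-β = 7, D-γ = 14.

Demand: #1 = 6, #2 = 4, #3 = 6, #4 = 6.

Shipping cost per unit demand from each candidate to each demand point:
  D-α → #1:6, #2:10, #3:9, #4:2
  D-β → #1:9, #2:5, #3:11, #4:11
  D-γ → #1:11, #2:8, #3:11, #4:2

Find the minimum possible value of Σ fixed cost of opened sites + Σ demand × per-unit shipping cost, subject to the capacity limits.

307

Open {D-α, D-β, D-γ}; cheapest assignment that respects the capacities:
  D-α (cap 9, load 6): #1 — cost 6×6 = 36
  D-β (cap 7, load 4): #2 — cost 4×5 = 20
  D-γ (cap 14, load 12): #3, #4 — cost 6×11 + 6×2 = 78
  Shipping 134, fixed 173 → total 307.
  Any other capacity-feasible assignment to {D-α, D-β, D-γ} ships for at least 134.
Total demand is 22; every other set of sites either has combined capacity below 22 or cannot fit the demands without splitting one across sites, so {D-α, D-β, D-γ} is the only feasible choice of open sites. Minimum: 307.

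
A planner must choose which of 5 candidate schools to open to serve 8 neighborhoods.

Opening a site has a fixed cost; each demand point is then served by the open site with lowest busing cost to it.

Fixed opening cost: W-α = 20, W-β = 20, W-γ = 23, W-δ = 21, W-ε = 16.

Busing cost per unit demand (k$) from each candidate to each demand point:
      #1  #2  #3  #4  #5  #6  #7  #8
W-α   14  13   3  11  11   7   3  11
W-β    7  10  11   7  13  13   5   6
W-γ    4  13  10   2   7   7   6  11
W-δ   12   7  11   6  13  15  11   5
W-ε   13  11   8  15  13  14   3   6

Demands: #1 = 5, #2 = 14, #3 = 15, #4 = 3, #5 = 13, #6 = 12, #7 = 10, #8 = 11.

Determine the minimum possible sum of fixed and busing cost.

493

Open {W-α, W-γ, W-δ}: assign each demand point to its cheapest open site.
  #1→W-γ 5×4=20, #2→W-δ 14×7=98, #3→W-α 15×3=45, #4→W-γ 3×2=6, #5→W-γ 13×7=91, #6→W-α 12×7=84, #7→W-α 10×3=30, #8→W-δ 11×5=55
  busing cost 429, fixed 64 → total 493.
Compare {W-α, W-γ, W-δ, W-ε}: busing cost 429 + fixed 80 = 509.
Compare {W-α, W-β, W-γ, W-δ}: busing cost 429 + fixed 84 = 513.
Compare {W-α, W-β, W-γ, W-δ, W-ε}: busing cost 429 + fixed 100 = 529.
All other subsets cost ≥ 509. Minimum total cost: 493.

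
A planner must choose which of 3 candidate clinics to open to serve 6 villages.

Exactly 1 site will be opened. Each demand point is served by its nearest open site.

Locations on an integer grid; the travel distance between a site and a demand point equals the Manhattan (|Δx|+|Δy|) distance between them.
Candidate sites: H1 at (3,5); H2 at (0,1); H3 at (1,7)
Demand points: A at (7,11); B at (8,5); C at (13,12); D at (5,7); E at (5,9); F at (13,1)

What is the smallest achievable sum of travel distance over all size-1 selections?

Open {H1}.
  A→H1 10, B→H1 5, C→H1 17, D→H1 4, E→H1 6, F→H1 14  ⇒ total 56.
Compare {H3}: total 64.
Compare {H2}: total 90.

56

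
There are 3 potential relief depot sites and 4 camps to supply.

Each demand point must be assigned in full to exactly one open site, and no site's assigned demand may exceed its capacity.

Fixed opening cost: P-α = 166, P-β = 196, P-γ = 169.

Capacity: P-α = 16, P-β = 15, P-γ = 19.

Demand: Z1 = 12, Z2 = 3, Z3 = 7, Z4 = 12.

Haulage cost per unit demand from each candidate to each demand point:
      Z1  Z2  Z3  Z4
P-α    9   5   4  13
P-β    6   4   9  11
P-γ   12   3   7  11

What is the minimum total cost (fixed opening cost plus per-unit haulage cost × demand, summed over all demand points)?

630

Open {P-β, P-γ}; cheapest assignment that respects the capacities:
  P-β (cap 15, load 15): Z1, Z2 — cost 12×6 + 3×4 = 84
  P-γ (cap 19, load 19): Z3, Z4 — cost 7×7 + 12×11 = 181
  Shipping 265, fixed 365 → total 630.
  Any other capacity-feasible assignment to {P-β, P-γ} ships for at least 265.
Compare {P-α, P-γ}: its best feasible assignment gives total 639.
Compare {P-α, P-β, P-γ}: its best feasible assignment gives total 772.
Every other set of open sites that can feasibly serve all demand totals ≥ 639 even under its best assignment. Minimum: 630.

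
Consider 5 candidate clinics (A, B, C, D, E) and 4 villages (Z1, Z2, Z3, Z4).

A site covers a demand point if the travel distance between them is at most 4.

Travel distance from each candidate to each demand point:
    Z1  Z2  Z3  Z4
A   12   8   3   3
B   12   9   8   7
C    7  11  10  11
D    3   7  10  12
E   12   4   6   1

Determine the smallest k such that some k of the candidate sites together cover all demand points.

Coverage sets (demand points within 4 of each site):
  A: {Z3, Z4}
  B: {}
  C: {}
  D: {Z1}
  E: {Z2, Z4}
No 2 sites suffice: every size-2 union leaves at least one demand point uncovered.
But {A, D, E} covers everything, so the minimum is 3.

3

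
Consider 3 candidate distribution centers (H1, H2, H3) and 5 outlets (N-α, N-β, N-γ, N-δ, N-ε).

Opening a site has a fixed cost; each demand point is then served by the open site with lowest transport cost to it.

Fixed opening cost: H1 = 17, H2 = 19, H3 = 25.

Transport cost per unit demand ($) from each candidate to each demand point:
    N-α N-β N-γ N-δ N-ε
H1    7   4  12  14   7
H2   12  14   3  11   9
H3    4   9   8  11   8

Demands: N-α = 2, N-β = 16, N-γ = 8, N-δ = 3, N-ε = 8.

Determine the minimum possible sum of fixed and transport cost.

227

Open {H1, H2}: assign each demand point to its cheapest open site.
  N-α→H1 2×7=14, N-β→H1 16×4=64, N-γ→H2 8×3=24, N-δ→H2 3×11=33, N-ε→H1 8×7=56
  transport cost 191, fixed 36 → total 227.
Compare {H1, H2, H3}: transport cost 185 + fixed 61 = 246.
Compare {H1, H3}: transport cost 225 + fixed 42 = 267.
Compare {H1}: transport cost 272 + fixed 17 = 289.
All other subsets cost ≥ 246. Minimum total cost: 227.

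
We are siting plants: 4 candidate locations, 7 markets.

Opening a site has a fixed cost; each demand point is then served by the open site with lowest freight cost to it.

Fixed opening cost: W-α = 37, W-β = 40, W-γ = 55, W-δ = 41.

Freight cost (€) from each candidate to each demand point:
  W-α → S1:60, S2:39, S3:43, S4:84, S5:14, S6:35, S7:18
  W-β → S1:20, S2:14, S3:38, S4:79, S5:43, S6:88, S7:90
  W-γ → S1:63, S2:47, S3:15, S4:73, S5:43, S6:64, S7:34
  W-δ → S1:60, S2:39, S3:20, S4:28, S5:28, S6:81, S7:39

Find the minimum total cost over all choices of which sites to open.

Open {W-α, W-β, W-δ}: assign each demand point to its cheapest open site.
  S1→W-β 20, S2→W-β 14, S3→W-δ 20, S4→W-δ 28, S5→W-α 14, S6→W-α 35, S7→W-α 18
  freight cost 149, fixed 118 → total 267.
Compare {W-α, W-δ}: freight cost 214 + fixed 78 = 292.
Compare {W-α, W-β}: freight cost 218 + fixed 77 = 295.
Compare {W-β, W-δ}: freight cost 230 + fixed 81 = 311.
All other subsets cost ≥ 292. Minimum total cost: 267.

267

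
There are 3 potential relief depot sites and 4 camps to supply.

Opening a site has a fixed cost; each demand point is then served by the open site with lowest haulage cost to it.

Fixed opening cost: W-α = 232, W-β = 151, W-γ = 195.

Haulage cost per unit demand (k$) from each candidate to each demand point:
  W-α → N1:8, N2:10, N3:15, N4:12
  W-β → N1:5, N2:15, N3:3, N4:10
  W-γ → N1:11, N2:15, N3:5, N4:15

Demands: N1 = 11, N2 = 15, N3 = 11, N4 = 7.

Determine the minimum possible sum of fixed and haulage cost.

Open {W-β}: assign each demand point to its cheapest open site.
  N1→W-β 11×5=55, N2→W-β 15×15=225, N3→W-β 11×3=33, N4→W-β 7×10=70
  haulage cost 383, fixed 151 → total 534.
Compare {W-α, W-β}: haulage cost 308 + fixed 383 = 691.
Compare {W-γ}: haulage cost 506 + fixed 195 = 701.
Compare {W-α}: haulage cost 487 + fixed 232 = 719.
All other subsets cost ≥ 691. Minimum total cost: 534.

534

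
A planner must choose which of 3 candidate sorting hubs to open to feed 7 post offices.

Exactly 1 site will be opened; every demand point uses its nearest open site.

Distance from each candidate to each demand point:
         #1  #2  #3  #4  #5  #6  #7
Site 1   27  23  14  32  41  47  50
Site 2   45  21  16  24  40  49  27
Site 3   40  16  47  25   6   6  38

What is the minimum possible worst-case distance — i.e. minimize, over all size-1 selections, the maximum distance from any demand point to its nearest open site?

Open {Site 3}.
  Farthest demand point is #3 at distance 47 (to Site 3); all others are ≤ 47.
With {Site 2} the worst case is 49.
With {Site 1} the worst case is 50.
No size-1 selection achieves below 47.

47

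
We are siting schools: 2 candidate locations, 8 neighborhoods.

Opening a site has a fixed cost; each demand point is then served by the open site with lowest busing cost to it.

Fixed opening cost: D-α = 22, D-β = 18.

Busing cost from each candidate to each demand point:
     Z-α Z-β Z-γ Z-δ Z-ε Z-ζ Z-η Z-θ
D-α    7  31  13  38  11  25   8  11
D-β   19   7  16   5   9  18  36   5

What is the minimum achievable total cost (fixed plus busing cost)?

112

Open {D-α, D-β}: assign each demand point to its cheapest open site.
  Z-α→D-α 7, Z-β→D-β 7, Z-γ→D-α 13, Z-δ→D-β 5, Z-ε→D-β 9, Z-ζ→D-β 18, Z-η→D-α 8, Z-θ→D-β 5
  busing cost 72, fixed 40 → total 112.
Compare {D-β}: busing cost 115 + fixed 18 = 133.
Compare {D-α}: busing cost 144 + fixed 22 = 166.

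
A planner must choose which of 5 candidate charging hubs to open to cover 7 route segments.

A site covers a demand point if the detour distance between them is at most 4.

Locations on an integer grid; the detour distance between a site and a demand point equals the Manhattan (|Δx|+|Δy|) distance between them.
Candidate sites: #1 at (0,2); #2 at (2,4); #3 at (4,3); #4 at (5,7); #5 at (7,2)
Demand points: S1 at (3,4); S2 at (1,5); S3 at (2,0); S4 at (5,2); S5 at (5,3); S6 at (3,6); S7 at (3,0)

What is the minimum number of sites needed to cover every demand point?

2

Coverage sets (demand points within 4 of each site):
  #1: {S2, S3}
  #2: {S1, S2, S3, S5, S6}
  #3: {S1, S4, S5, S6, S7}
  #4: {S5, S6}
  #5: {S4, S5}
No single site covers all 7 demand points.
But {#1, #3} covers everything, so the minimum is 2.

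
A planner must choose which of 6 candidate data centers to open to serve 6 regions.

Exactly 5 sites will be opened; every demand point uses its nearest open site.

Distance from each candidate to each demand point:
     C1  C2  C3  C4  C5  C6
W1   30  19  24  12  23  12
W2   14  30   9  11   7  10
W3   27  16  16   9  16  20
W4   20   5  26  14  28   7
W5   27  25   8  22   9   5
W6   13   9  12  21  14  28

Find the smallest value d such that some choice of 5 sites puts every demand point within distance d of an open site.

13

Open {W1, W2, W3, W4, W6}.
  Farthest demand point is C1 at distance 13 (to W6); all others are ≤ 13.
With {W1, W2, W3, W5, W6} the worst case is 13.
With {W1, W2, W4, W5, W6} the worst case is 13.
No size-5 selection achieves below 13.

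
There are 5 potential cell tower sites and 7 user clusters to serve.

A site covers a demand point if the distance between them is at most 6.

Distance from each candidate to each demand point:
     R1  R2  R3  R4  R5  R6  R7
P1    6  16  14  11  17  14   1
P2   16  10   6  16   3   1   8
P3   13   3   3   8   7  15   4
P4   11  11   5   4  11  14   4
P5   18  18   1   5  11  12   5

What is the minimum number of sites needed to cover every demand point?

Coverage sets (demand points within 6 of each site):
  P1: {R1, R7}
  P2: {R3, R5, R6}
  P3: {R2, R3, R7}
  P4: {R3, R4, R7}
  P5: {R3, R4, R7}
No 3 sites suffice: every size-3 union leaves at least one demand point uncovered.
But {P1, P2, P3, P4} covers everything, so the minimum is 4.

4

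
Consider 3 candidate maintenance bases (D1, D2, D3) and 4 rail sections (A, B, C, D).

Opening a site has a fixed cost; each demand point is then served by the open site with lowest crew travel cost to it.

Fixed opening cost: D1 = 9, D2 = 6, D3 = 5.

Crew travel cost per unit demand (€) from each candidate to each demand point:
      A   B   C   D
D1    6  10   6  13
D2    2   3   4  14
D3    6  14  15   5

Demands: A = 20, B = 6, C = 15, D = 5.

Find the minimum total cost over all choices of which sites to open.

Open {D2, D3}: assign each demand point to its cheapest open site.
  A→D2 20×2=40, B→D2 6×3=18, C→D2 15×4=60, D→D3 5×5=25
  crew travel cost 143, fixed 11 → total 154.
Compare {D1, D2, D3}: crew travel cost 143 + fixed 20 = 163.
Compare {D2}: crew travel cost 188 + fixed 6 = 194.
Compare {D1, D2}: crew travel cost 183 + fixed 15 = 198.
All other subsets cost ≥ 163. Minimum total cost: 154.

154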